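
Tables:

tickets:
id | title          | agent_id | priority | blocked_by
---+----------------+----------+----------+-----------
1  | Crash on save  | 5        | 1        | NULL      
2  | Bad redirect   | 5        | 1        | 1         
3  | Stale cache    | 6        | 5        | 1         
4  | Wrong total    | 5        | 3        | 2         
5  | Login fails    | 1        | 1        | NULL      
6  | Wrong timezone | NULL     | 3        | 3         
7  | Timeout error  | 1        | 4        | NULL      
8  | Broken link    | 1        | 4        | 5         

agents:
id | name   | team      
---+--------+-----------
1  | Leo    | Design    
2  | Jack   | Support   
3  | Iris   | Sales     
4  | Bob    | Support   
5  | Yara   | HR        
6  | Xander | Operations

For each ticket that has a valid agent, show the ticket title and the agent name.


INNER JOIN keeps only tickets rows whose agent_id matches an id in agents. Walk through each ticket:
  - ticket 1 (Crash on save): agent_id=5 -> matches Yara
  - ticket 2 (Bad redirect): agent_id=5 -> matches Yara
  - ticket 3 (Stale cache): agent_id=6 -> matches Xander
  - ticket 4 (Wrong total): agent_id=5 -> matches Yara
  - ticket 5 (Login fails): agent_id=1 -> matches Leo
  - ticket 6 (Wrong timezone): agent_id=NULL, no match -> dropped
  - ticket 7 (Timeout error): agent_id=1 -> matches Leo
  - ticket 8 (Broken link): agent_id=1 -> matches Leo
So 1 of 8 rows is dropped.

SQL:
SELECT a.title, b.name AS agent
FROM tickets a
INNER JOIN agents b ON a.agent_id = b.id

Result:
title         | agent 
--------------+-------
Crash on save | Yara  
Bad redirect  | Yara  
Stale cache   | Xander
Wrong total   | Yara  
Login fails   | Leo   
Timeout error | Leo   
Broken link   | Leo   


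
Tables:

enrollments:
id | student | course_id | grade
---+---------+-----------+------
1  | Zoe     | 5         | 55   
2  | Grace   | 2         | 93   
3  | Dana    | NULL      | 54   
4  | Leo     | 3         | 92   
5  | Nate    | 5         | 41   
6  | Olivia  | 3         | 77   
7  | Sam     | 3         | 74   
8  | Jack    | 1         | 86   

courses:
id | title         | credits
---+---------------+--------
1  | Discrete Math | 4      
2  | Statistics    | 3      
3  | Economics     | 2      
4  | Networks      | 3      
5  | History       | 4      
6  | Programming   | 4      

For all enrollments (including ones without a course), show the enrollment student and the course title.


LEFT JOIN keeps every row from enrollments (the left table); where course_id has no match in courses, the course columns become NULL. Walk through each enrollment:
  - enrollment 1 (Zoe): course_id=5 -> matches History
  - enrollment 2 (Grace): course_id=2 -> matches Statistics
  - enrollment 3 (Dana): course_id=NULL, no match -> kept with NULL
  - enrollment 4 (Leo): course_id=3 -> matches Economics
  - enrollment 5 (Nate): course_id=5 -> matches History
  - enrollment 6 (Olivia): course_id=3 -> matches Economics
  - enrollment 7 (Sam): course_id=3 -> matches Economics
  - enrollment 8 (Jack): course_id=1 -> matches Discrete Math
All 8 rows appear; 1 has NULL course.

SQL:
SELECT a.student, b.title AS course
FROM enrollments a
LEFT JOIN courses b ON a.course_id = b.id

Result:
student | course       
--------+--------------
Zoe     | History      
Grace   | Statistics   
Dana    | NULL         
Leo     | Economics    
Nate    | History      
Olivia  | Economics    
Sam     | Economics    
Jack    | Discrete Math


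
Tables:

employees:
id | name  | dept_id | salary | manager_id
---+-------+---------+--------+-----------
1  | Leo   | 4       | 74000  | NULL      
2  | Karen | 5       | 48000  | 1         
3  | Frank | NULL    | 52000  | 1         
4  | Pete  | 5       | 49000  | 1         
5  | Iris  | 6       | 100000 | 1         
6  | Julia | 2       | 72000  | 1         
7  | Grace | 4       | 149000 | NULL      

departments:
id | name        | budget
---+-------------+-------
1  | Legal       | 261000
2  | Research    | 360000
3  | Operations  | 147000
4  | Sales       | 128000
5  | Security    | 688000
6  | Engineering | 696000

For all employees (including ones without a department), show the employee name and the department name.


LEFT JOIN keeps every row from employees (the left table); where dept_id has no match in departments, the department columns become NULL. Walk through each employee:
  - employee 1 (Leo): dept_id=4 -> matches Sales
  - employee 2 (Karen): dept_id=5 -> matches Security
  - employee 3 (Frank): dept_id=NULL, no match -> kept with NULL
  - employee 4 (Pete): dept_id=5 -> matches Security
  - employee 5 (Iris): dept_id=6 -> matches Engineering
  - employee 6 (Julia): dept_id=2 -> matches Research
  - employee 7 (Grace): dept_id=4 -> matches Sales
All 7 rows appear; 1 has NULL department.

SQL:
SELECT a.name, b.name AS department
FROM employees a
LEFT JOIN departments b ON a.dept_id = b.id

Result:
name  | department 
------+------------
Leo   | Sales      
Karen | Security   
Frank | NULL       
Pete  | Security   
Iris  | Engineering
Julia | Research   
Grace | Sales      


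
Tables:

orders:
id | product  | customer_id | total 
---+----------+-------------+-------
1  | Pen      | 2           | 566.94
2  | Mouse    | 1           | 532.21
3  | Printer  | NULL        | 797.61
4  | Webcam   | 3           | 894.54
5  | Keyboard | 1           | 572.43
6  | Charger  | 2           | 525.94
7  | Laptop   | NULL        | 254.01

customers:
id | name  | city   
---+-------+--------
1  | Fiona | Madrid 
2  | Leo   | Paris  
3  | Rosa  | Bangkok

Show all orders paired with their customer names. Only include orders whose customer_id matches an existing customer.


INNER JOIN keeps only orders rows whose customer_id matches an id in customers. Walk through each order:
  - order 1 (Pen): customer_id=2 -> matches Leo
  - order 2 (Mouse): customer_id=1 -> matches Fiona
  - order 3 (Printer): customer_id=NULL, no match -> dropped
  - order 4 (Webcam): customer_id=3 -> matches Rosa
  - order 5 (Keyboard): customer_id=1 -> matches Fiona
  - order 6 (Charger): customer_id=2 -> matches Leo
  - order 7 (Laptop): customer_id=NULL, no match -> dropped
So 2 of 7 rows are dropped.

SQL:
SELECT a.product, b.name AS customer
FROM orders a
INNER JOIN customers b ON a.customer_id = b.id

Result:
product  | customer
---------+---------
Pen      | Leo     
Mouse    | Fiona   
Webcam   | Rosa    
Keyboard | Fiona   
Charger  | Leo     


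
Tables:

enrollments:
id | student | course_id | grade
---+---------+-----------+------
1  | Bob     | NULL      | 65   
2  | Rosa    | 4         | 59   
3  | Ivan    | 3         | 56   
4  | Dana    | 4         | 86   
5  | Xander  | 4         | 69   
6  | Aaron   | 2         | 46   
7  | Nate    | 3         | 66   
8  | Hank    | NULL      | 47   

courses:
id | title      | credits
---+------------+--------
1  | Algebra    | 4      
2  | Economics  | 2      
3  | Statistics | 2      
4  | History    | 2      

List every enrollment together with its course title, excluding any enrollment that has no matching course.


INNER JOIN keeps only enrollments rows whose course_id matches an id in courses. Walk through each enrollment:
  - enrollment 1 (Bob): course_id=NULL, no match -> dropped
  - enrollment 2 (Rosa): course_id=4 -> matches History
  - enrollment 3 (Ivan): course_id=3 -> matches Statistics
  - enrollment 4 (Dana): course_id=4 -> matches History
  - enrollment 5 (Xander): course_id=4 -> matches History
  - enrollment 6 (Aaron): course_id=2 -> matches Economics
  - enrollment 7 (Nate): course_id=3 -> matches Statistics
  - enrollment 8 (Hank): course_id=NULL, no match -> dropped
So 2 of 8 rows are dropped.

SQL:
SELECT a.student, b.title AS course
FROM enrollments a
INNER JOIN courses b ON a.course_id = b.id

Result:
student | course    
--------+-----------
Rosa    | History   
Ivan    | Statistics
Dana    | History   
Xander  | History   
Aaron   | Economics 
Nate    | Statistics


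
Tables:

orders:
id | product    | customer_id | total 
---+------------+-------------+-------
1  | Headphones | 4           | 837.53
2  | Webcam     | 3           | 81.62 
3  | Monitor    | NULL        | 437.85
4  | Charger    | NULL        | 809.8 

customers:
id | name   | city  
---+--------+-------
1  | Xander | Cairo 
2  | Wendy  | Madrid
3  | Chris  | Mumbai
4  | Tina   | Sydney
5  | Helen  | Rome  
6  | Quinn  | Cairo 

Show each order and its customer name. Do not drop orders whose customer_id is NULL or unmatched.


LEFT JOIN keeps every row from orders (the left table); where customer_id has no match in customers, the customer columns become NULL. Walk through each order:
  - order 1 (Headphones): customer_id=4 -> matches Tina
  - order 2 (Webcam): customer_id=3 -> matches Chris
  - order 3 (Monitor): customer_id=NULL, no match -> kept with NULL
  - order 4 (Charger): customer_id=NULL, no match -> kept with NULL
All 4 rows appear; 2 have NULL customer.

SQL:
SELECT a.product, b.name AS customer
FROM orders a
LEFT JOIN customers b ON a.customer_id = b.id

Result:
product    | customer
-----------+---------
Headphones | Tina    
Webcam     | Chris   
Monitor    | NULL    
Charger    | NULL    


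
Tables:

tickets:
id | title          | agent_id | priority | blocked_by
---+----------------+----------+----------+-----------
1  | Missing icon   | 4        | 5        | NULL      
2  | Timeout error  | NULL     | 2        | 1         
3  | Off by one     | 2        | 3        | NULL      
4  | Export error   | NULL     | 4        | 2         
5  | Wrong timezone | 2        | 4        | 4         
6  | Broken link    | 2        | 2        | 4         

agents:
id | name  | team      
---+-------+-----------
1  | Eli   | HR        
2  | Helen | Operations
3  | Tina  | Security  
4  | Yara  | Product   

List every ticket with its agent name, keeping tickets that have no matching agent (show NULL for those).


LEFT JOIN keeps every row from tickets (the left table); where agent_id has no match in agents, the agent columns become NULL. Walk through each ticket:
  - ticket 1 (Missing icon): agent_id=4 -> matches Yara
  - ticket 2 (Timeout error): agent_id=NULL, no match -> kept with NULL
  - ticket 3 (Off by one): agent_id=2 -> matches Helen
  - ticket 4 (Export error): agent_id=NULL, no match -> kept with NULL
  - ticket 5 (Wrong timezone): agent_id=2 -> matches Helen
  - ticket 6 (Broken link): agent_id=2 -> matches Helen
All 6 rows appear; 2 have NULL agent.

SQL:
SELECT a.title, b.name AS agent
FROM tickets a
LEFT JOIN agents b ON a.agent_id = b.id

Result:
title          | agent
---------------+------
Missing icon   | Yara 
Timeout error  | NULL 
Off by one     | Helen
Export error   | NULL 
Wrong timezone | Helen
Broken link    | Helen


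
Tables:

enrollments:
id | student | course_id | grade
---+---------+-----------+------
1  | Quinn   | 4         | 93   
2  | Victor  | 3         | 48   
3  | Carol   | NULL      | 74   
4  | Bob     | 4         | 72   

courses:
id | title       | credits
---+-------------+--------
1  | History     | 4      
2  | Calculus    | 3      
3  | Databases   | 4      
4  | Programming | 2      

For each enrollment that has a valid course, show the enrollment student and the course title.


INNER JOIN keeps only enrollments rows whose course_id matches an id in courses. Walk through each enrollment:
  - enrollment 1 (Quinn): course_id=4 -> matches Programming
  - enrollment 2 (Victor): course_id=3 -> matches Databases
  - enrollment 3 (Carol): course_id=NULL, no match -> dropped
  - enrollment 4 (Bob): course_id=4 -> matches Programming
So 1 of 4 rows is dropped.

SQL:
SELECT a.student, b.title AS course
FROM enrollments a
INNER JOIN courses b ON a.course_id = b.id

Result:
student | course     
--------+------------
Quinn   | Programming
Victor  | Databases  
Bob     | Programming


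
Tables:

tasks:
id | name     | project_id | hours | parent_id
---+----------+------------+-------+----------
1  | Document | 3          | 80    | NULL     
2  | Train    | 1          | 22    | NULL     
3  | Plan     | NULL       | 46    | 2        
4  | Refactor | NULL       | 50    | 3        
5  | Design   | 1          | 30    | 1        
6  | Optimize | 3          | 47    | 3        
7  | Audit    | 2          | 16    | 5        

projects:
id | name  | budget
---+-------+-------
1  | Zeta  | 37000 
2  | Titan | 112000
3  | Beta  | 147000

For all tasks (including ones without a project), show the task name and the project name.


LEFT JOIN keeps every row from tasks (the left table); where project_id has no match in projects, the project columns become NULL. Walk through each task:
  - task 1 (Document): project_id=3 -> matches Beta
  - task 2 (Train): project_id=1 -> matches Zeta
  - task 3 (Plan): project_id=NULL, no match -> kept with NULL
  - task 4 (Refactor): project_id=NULL, no match -> kept with NULL
  - task 5 (Design): project_id=1 -> matches Zeta
  - task 6 (Optimize): project_id=3 -> matches Beta
  - task 7 (Audit): project_id=2 -> matches Titan
All 7 rows appear; 2 have NULL project.

SQL:
SELECT a.name, b.name AS project
FROM tasks a
LEFT JOIN projects b ON a.project_id = b.id

Result:
name     | project
---------+--------
Document | Beta   
Train    | Zeta   
Plan     | NULL   
Refactor | NULL   
Design   | Zeta   
Optimize | Beta   
Audit    | Titan  


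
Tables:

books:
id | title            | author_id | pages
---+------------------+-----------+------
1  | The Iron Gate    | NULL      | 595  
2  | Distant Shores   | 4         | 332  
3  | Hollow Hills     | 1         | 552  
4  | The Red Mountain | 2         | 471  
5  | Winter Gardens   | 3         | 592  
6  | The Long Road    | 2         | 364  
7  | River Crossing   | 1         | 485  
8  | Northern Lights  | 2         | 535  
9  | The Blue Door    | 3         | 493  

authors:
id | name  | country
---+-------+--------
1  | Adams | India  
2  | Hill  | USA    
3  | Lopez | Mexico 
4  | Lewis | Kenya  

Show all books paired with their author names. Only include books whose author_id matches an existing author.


INNER JOIN keeps only books rows whose author_id matches an id in authors. Walk through each book:
  - book 1 (The Iron Gate): author_id=NULL, no match -> dropped
  - book 2 (Distant Shores): author_id=4 -> matches Lewis
  - book 3 (Hollow Hills): author_id=1 -> matches Adams
  - book 4 (The Red Mountain): author_id=2 -> matches Hill
  - book 5 (Winter Gardens): author_id=3 -> matches Lopez
  - book 6 (The Long Road): author_id=2 -> matches Hill
  - book 7 (River Crossing): author_id=1 -> matches Adams
  - book 8 (Northern Lights): author_id=2 -> matches Hill
  - book 9 (The Blue Door): author_id=3 -> matches Lopez
So 1 of 9 rows is dropped.

SQL:
SELECT a.title, b.name AS author
FROM books a
INNER JOIN authors b ON a.author_id = b.id

Result:
title            | author
-----------------+-------
Distant Shores   | Lewis 
Hollow Hills     | Adams 
The Red Mountain | Hill  
Winter Gardens   | Lopez 
The Long Road    | Hill  
River Crossing   | Adams 
Northern Lights  | Hill  
The Blue Door    | Lopez 


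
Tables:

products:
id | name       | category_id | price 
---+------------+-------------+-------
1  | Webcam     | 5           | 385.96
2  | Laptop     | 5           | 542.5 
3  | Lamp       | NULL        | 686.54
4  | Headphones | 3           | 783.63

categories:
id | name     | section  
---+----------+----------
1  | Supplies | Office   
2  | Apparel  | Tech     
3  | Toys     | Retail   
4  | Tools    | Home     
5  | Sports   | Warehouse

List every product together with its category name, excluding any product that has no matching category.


INNER JOIN keeps only products rows whose category_id matches an id in categories. Walk through each product:
  - product 1 (Webcam): category_id=5 -> matches Sports
  - product 2 (Laptop): category_id=5 -> matches Sports
  - product 3 (Lamp): category_id=NULL, no match -> dropped
  - product 4 (Headphones): category_id=3 -> matches Toys
So 1 of 4 rows is dropped.

SQL:
SELECT a.name, b.name AS category
FROM products a
INNER JOIN categories b ON a.category_id = b.id

Result:
name       | category
-----------+---------
Webcam     | Sports  
Laptop     | Sports  
Headphones | Toys    


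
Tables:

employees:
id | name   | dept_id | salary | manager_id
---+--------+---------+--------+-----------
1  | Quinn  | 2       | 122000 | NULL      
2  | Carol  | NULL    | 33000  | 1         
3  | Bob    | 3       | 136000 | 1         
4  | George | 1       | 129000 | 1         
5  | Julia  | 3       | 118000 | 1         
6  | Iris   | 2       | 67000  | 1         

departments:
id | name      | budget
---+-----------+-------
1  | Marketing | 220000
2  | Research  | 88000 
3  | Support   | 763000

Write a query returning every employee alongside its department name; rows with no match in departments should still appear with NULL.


LEFT JOIN keeps every row from employees (the left table); where dept_id has no match in departments, the department columns become NULL. Walk through each employee:
  - employee 1 (Quinn): dept_id=2 -> matches Research
  - employee 2 (Carol): dept_id=NULL, no match -> kept with NULL
  - employee 3 (Bob): dept_id=3 -> matches Support
  - employee 4 (George): dept_id=1 -> matches Marketing
  - employee 5 (Julia): dept_id=3 -> matches Support
  - employee 6 (Iris): dept_id=2 -> matches Research
All 6 rows appear; 1 has NULL department.

SQL:
SELECT a.name, b.name AS department
FROM employees a
LEFT JOIN departments b ON a.dept_id = b.id

Result:
name   | department
-------+-----------
Quinn  | Research  
Carol  | NULL      
Bob    | Support   
George | Marketing 
Julia  | Support   
Iris   | Research  


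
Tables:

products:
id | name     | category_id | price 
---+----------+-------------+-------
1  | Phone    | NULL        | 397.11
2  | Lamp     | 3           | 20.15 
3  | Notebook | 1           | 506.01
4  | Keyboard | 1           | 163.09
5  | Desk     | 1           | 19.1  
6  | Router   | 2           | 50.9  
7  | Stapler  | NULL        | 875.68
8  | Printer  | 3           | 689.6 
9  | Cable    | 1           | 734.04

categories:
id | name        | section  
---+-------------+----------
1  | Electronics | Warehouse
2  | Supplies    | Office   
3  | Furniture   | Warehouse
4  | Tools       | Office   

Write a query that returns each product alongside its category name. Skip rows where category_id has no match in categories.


INNER JOIN keeps only products rows whose category_id matches an id in categories. Walk through each product:
  - product 1 (Phone): category_id=NULL, no match -> dropped
  - product 2 (Lamp): category_id=3 -> matches Furniture
  - product 3 (Notebook): category_id=1 -> matches Electronics
  - product 4 (Keyboard): category_id=1 -> matches Electronics
  - product 5 (Desk): category_id=1 -> matches Electronics
  - product 6 (Router): category_id=2 -> matches Supplies
  - product 7 (Stapler): category_id=NULL, no match -> dropped
  - product 8 (Printer): category_id=3 -> matches Furniture
  - product 9 (Cable): category_id=1 -> matches Electronics
So 2 of 9 rows are dropped.

SQL:
SELECT a.name, b.name AS category
FROM products a
INNER JOIN categories b ON a.category_id = b.id

Result:
name     | category   
---------+------------
Lamp     | Furniture  
Notebook | Electronics
Keyboard | Electronics
Desk     | Electronics
Router   | Supplies   
Printer  | Furniture  
Cable    | Electronics


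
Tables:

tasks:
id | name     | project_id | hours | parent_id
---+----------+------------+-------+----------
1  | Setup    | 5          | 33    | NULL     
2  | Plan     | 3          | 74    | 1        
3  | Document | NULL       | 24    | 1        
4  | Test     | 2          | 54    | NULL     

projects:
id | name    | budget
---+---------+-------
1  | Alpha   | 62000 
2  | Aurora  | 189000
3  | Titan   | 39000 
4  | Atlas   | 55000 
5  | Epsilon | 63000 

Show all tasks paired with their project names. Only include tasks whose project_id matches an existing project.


INNER JOIN keeps only tasks rows whose project_id matches an id in projects. Walk through each task:
  - task 1 (Setup): project_id=5 -> matches Epsilon
  - task 2 (Plan): project_id=3 -> matches Titan
  - task 3 (Document): project_id=NULL, no match -> dropped
  - task 4 (Test): project_id=2 -> matches Aurora
So 1 of 4 rows is dropped.

SQL:
SELECT a.name, b.name AS project
FROM tasks a
INNER JOIN projects b ON a.project_id = b.id

Result:
name  | project
------+--------
Setup | Epsilon
Plan  | Titan  
Test  | Aurora 


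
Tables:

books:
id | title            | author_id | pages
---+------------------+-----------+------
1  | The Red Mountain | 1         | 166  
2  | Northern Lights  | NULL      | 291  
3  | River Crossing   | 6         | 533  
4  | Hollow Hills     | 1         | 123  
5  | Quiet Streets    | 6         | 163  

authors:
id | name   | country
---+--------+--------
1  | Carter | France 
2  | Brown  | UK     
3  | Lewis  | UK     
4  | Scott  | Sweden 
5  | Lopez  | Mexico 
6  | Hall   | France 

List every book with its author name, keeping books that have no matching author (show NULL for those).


LEFT JOIN keeps every row from books (the left table); where author_id has no match in authors, the author columns become NULL. Walk through each book:
  - book 1 (The Red Mountain): author_id=1 -> matches Carter
  - book 2 (Northern Lights): author_id=NULL, no match -> kept with NULL
  - book 3 (River Crossing): author_id=6 -> matches Hall
  - book 4 (Hollow Hills): author_id=1 -> matches Carter
  - book 5 (Quiet Streets): author_id=6 -> matches Hall
All 5 rows appear; 1 has NULL author.

SQL:
SELECT a.title, b.name AS author
FROM books a
LEFT JOIN authors b ON a.author_id = b.id

Result:
title            | author
-----------------+-------
The Red Mountain | Carter
Northern Lights  | NULL  
River Crossing   | Hall  
Hollow Hills     | Carter
Quiet Streets    | Hall  


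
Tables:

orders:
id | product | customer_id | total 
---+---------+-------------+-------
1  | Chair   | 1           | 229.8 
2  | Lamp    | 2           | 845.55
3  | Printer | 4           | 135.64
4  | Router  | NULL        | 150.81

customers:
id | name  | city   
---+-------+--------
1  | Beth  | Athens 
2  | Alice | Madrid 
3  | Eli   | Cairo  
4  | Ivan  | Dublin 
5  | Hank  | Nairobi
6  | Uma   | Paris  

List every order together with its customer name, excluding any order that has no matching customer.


INNER JOIN keeps only orders rows whose customer_id matches an id in customers. Walk through each order:
  - order 1 (Chair): customer_id=1 -> matches Beth
  - order 2 (Lamp): customer_id=2 -> matches Alice
  - order 3 (Printer): customer_id=4 -> matches Ivan
  - order 4 (Router): customer_id=NULL, no match -> dropped
So 1 of 4 rows is dropped.

SQL:
SELECT a.product, b.name AS customer
FROM orders a
INNER JOIN customers b ON a.customer_id = b.id

Result:
product | customer
--------+---------
Chair   | Beth    
Lamp    | Alice   
Printer | Ivan    


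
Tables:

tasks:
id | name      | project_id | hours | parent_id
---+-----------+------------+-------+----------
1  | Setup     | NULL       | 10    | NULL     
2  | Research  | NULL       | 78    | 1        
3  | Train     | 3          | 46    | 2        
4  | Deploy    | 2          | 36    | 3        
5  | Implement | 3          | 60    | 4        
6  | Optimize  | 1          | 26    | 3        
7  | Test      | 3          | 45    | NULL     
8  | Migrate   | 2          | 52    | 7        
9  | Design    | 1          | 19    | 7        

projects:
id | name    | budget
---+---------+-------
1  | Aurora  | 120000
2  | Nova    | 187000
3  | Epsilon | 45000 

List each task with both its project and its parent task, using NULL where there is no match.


Two LEFT JOINs from the same base table tasks: one to projects via project_id, one to tasks itself via parent_id. Both are LEFT so every task is preserved.
Match against projects:
  - task 1 (Setup): project_id=NULL, no match -> kept with NULL
  - task 2 (Research): project_id=NULL, no match -> kept with NULL
  - task 3 (Train): project_id=3 -> matches Epsilon
  - task 4 (Deploy): project_id=2 -> matches Nova
  - task 5 (Implement): project_id=3 -> matches Epsilon
  - task 6 (Optimize): project_id=1 -> matches Aurora
  - task 7 (Test): project_id=3 -> matches Epsilon
  - task 8 (Migrate): project_id=2 -> matches Nova
  - task 9 (Design): project_id=1 -> matches Aurora
Match against tasks (self):
  - task 1 (Setup): parent_id=NULL -> NULL
  - task 2 (Research): parent_id=1 -> Setup
  - task 3 (Train): parent_id=2 -> Research
  - task 4 (Deploy): parent_id=3 -> Train
  - task 5 (Implement): parent_id=4 -> Deploy
  - task 6 (Optimize): parent_id=3 -> Train
  - task 7 (Test): parent_id=NULL -> NULL
  - task 8 (Migrate): parent_id=7 -> Test
  - task 9 (Design): parent_id=7 -> Test

SQL:
SELECT a.name, b.name AS project, c.name AS parent
FROM tasks a
LEFT JOIN projects b ON a.project_id = b.id
LEFT JOIN tasks c ON a.parent_id = c.id

Result:
name      | project | parent  
----------+---------+---------
Setup     | NULL    | NULL    
Research  | NULL    | Setup   
Train     | Epsilon | Research
Deploy    | Nova    | Train   
Implement | Epsilon | Deploy  
Optimize  | Aurora  | Train   
Test      | Epsilon | NULL    
Migrate   | Nova    | Test    
Design    | Aurora  | Test    


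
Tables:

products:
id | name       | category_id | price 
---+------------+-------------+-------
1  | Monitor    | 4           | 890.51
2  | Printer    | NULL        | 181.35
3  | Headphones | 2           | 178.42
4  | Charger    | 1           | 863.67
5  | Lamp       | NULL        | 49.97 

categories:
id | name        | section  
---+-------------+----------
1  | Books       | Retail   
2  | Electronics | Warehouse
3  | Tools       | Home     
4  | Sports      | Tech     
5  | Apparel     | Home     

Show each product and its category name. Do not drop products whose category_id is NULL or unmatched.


LEFT JOIN keeps every row from products (the left table); where category_id has no match in categories, the category columns become NULL. Walk through each product:
  - product 1 (Monitor): category_id=4 -> matches Sports
  - product 2 (Printer): category_id=NULL, no match -> kept with NULL
  - product 3 (Headphones): category_id=2 -> matches Electronics
  - product 4 (Charger): category_id=1 -> matches Books
  - product 5 (Lamp): category_id=NULL, no match -> kept with NULL
All 5 rows appear; 2 have NULL category.

SQL:
SELECT a.name, b.name AS category
FROM products a
LEFT JOIN categories b ON a.category_id = b.id

Result:
name       | category   
-----------+------------
Monitor    | Sports     
Printer    | NULL       
Headphones | Electronics
Charger    | Books      
Lamp       | NULL       


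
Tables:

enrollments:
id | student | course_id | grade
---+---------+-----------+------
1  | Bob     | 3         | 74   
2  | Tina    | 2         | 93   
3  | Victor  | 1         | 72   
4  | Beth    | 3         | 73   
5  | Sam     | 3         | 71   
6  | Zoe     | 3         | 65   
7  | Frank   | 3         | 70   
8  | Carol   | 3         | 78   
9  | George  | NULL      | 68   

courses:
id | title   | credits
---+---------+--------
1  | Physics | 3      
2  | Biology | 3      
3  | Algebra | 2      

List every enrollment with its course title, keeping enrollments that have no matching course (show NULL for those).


LEFT JOIN keeps every row from enrollments (the left table); where course_id has no match in courses, the course columns become NULL. Walk through each enrollment:
  - enrollment 1 (Bob): course_id=3 -> matches Algebra
  - enrollment 2 (Tina): course_id=2 -> matches Biology
  - enrollment 3 (Victor): course_id=1 -> matches Physics
  - enrollment 4 (Beth): course_id=3 -> matches Algebra
  - enrollment 5 (Sam): course_id=3 -> matches Algebra
  - enrollment 6 (Zoe): course_id=3 -> matches Algebra
  - enrollment 7 (Frank): course_id=3 -> matches Algebra
  - enrollment 8 (Carol): course_id=3 -> matches Algebra
  - enrollment 9 (George): course_id=NULL, no match -> kept with NULL
All 9 rows appear; 1 has NULL course.

SQL:
SELECT a.student, b.title AS course
FROM enrollments a
LEFT JOIN courses b ON a.course_id = b.id

Result:
student | course 
--------+--------
Bob     | Algebra
Tina    | Biology
Victor  | Physics
Beth    | Algebra
Sam     | Algebra
Zoe     | Algebra
Frank   | Algebra
Carol   | Algebra
George  | NULL   


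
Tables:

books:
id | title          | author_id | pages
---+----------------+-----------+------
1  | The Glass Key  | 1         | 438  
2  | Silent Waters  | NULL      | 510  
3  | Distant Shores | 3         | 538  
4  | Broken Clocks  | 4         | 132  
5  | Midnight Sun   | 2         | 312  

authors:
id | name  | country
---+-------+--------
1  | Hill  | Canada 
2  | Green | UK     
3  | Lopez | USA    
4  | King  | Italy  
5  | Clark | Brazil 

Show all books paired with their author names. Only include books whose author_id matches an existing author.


INNER JOIN keeps only books rows whose author_id matches an id in authors. Walk through each book:
  - book 1 (The Glass Key): author_id=1 -> matches Hill
  - book 2 (Silent Waters): author_id=NULL, no match -> dropped
  - book 3 (Distant Shores): author_id=3 -> matches Lopez
  - book 4 (Broken Clocks): author_id=4 -> matches King
  - book 5 (Midnight Sun): author_id=2 -> matches Green
So 1 of 5 rows is dropped.

SQL:
SELECT a.title, b.name AS author
FROM books a
INNER JOIN authors b ON a.author_id = b.id

Result:
title          | author
---------------+-------
The Glass Key  | Hill  
Distant Shores | Lopez 
Broken Clocks  | King  
Midnight Sun   | Green 


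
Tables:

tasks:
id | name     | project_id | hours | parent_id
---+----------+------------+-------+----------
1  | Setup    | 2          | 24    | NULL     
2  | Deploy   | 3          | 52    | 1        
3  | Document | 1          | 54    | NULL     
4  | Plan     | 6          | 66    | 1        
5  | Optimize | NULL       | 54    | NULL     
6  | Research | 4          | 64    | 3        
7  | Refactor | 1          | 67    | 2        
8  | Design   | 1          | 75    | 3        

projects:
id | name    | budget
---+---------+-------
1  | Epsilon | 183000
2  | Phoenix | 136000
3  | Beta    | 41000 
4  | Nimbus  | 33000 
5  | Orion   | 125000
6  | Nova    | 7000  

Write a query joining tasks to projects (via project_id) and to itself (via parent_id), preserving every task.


Two LEFT JOINs from the same base table tasks: one to projects via project_id, one to tasks itself via parent_id. Both are LEFT so every task is preserved.
Match against projects:
  - task 1 (Setup): project_id=2 -> matches Phoenix
  - task 2 (Deploy): project_id=3 -> matches Beta
  - task 3 (Document): project_id=1 -> matches Epsilon
  - task 4 (Plan): project_id=6 -> matches Nova
  - task 5 (Optimize): project_id=NULL, no match -> kept with NULL
  - task 6 (Research): project_id=4 -> matches Nimbus
  - task 7 (Refactor): project_id=1 -> matches Epsilon
  - task 8 (Design): project_id=1 -> matches Epsilon
Match against tasks (self):
  - task 1 (Setup): parent_id=NULL -> NULL
  - task 2 (Deploy): parent_id=1 -> Setup
  - task 3 (Document): parent_id=NULL -> NULL
  - task 4 (Plan): parent_id=1 -> Setup
  - task 5 (Optimize): parent_id=NULL -> NULL
  - task 6 (Research): parent_id=3 -> Document
  - task 7 (Refactor): parent_id=2 -> Deploy
  - task 8 (Design): parent_id=3 -> Document

SQL:
SELECT a.name, b.name AS project, c.name AS parent
FROM tasks a
LEFT JOIN projects b ON a.project_id = b.id
LEFT JOIN tasks c ON a.parent_id = c.id

Result:
name     | project | parent  
---------+---------+---------
Setup    | Phoenix | NULL    
Deploy   | Beta    | Setup   
Document | Epsilon | NULL    
Plan     | Nova    | Setup   
Optimize | NULL    | NULL    
Research | Nimbus  | Document
Refactor | Epsilon | Deploy  
Design   | Epsilon | Document


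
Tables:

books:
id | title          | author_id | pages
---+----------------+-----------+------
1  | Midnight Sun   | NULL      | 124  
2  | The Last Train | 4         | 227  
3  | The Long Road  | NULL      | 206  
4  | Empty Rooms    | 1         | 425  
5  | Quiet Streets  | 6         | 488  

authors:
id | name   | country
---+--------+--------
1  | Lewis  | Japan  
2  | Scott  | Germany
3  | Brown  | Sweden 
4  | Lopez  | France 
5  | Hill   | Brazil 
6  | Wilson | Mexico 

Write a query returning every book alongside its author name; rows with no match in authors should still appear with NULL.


LEFT JOIN keeps every row from books (the left table); where author_id has no match in authors, the author columns become NULL. Walk through each book:
  - book 1 (Midnight Sun): author_id=NULL, no match -> kept with NULL
  - book 2 (The Last Train): author_id=4 -> matches Lopez
  - book 3 (The Long Road): author_id=NULL, no match -> kept with NULL
  - book 4 (Empty Rooms): author_id=1 -> matches Lewis
  - book 5 (Quiet Streets): author_id=6 -> matches Wilson
All 5 rows appear; 2 have NULL author.

SQL:
SELECT a.title, b.name AS author
FROM books a
LEFT JOIN authors b ON a.author_id = b.id

Result:
title          | author
---------------+-------
Midnight Sun   | NULL  
The Last Train | Lopez 
The Long Road  | NULL  
Empty Rooms    | Lewis 
Quiet Streets  | Wilson


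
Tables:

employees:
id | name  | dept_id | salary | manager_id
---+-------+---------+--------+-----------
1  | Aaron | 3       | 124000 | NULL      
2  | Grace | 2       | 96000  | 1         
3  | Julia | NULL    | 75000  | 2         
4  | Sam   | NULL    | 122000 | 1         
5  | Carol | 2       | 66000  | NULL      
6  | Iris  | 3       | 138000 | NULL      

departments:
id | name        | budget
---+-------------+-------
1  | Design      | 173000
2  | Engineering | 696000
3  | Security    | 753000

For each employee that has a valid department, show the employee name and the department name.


INNER JOIN keeps only employees rows whose dept_id matches an id in departments. Walk through each employee:
  - employee 1 (Aaron): dept_id=3 -> matches Security
  - employee 2 (Grace): dept_id=2 -> matches Engineering
  - employee 3 (Julia): dept_id=NULL, no match -> dropped
  - employee 4 (Sam): dept_id=NULL, no match -> dropped
  - employee 5 (Carol): dept_id=2 -> matches Engineering
  - employee 6 (Iris): dept_id=3 -> matches Security
So 2 of 6 rows are dropped.

SQL:
SELECT a.name, b.name AS department
FROM employees a
INNER JOIN departments b ON a.dept_id = b.id

Result:
name  | department 
------+------------
Aaron | Security   
Grace | Engineering
Carol | Engineering
Iris  | Security   


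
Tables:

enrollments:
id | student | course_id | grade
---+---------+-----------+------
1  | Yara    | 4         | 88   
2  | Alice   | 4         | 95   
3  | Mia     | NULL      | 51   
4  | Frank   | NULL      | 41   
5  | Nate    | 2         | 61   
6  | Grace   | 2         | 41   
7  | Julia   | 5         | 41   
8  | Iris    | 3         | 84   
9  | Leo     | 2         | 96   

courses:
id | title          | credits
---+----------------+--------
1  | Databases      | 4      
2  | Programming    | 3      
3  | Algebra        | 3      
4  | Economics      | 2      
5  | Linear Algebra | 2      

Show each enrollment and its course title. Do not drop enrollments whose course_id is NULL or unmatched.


LEFT JOIN keeps every row from enrollments (the left table); where course_id has no match in courses, the course columns become NULL. Walk through each enrollment:
  - enrollment 1 (Yara): course_id=4 -> matches Economics
  - enrollment 2 (Alice): course_id=4 -> matches Economics
  - enrollment 3 (Mia): course_id=NULL, no match -> kept with NULL
  - enrollment 4 (Frank): course_id=NULL, no match -> kept with NULL
  - enrollment 5 (Nate): course_id=2 -> matches Programming
  - enrollment 6 (Grace): course_id=2 -> matches Programming
  - enrollment 7 (Julia): course_id=5 -> matches Linear Algebra
  - enrollment 8 (Iris): course_id=3 -> matches Algebra
  - enrollment 9 (Leo): course_id=2 -> matches Programming
All 9 rows appear; 2 have NULL course.

SQL:
SELECT a.student, b.title AS course
FROM enrollments a
LEFT JOIN courses b ON a.course_id = b.id

Result:
student | course        
--------+---------------
Yara    | Economics     
Alice   | Economics     
Mia     | NULL          
Frank   | NULL          
Nate    | Programming   
Grace   | Programming   
Julia   | Linear Algebra
Iris    | Algebra       
Leo     | Programming   


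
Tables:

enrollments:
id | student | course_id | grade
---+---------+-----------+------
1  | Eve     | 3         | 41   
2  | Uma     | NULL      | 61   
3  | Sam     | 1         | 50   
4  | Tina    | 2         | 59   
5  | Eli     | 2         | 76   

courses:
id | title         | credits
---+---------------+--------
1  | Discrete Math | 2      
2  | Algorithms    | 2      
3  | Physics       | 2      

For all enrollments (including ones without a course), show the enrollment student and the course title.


LEFT JOIN keeps every row from enrollments (the left table); where course_id has no match in courses, the course columns become NULL. Walk through each enrollment:
  - enrollment 1 (Eve): course_id=3 -> matches Physics
  - enrollment 2 (Uma): course_id=NULL, no match -> kept with NULL
  - enrollment 3 (Sam): course_id=1 -> matches Discrete Math
  - enrollment 4 (Tina): course_id=2 -> matches Algorithms
  - enrollment 5 (Eli): course_id=2 -> matches Algorithms
All 5 rows appear; 1 has NULL course.

SQL:
SELECT a.student, b.title AS course
FROM enrollments a
LEFT JOIN courses b ON a.course_id = b.id

Result:
student | course       
--------+--------------
Eve     | Physics      
Uma     | NULL         
Sam     | Discrete Math
Tina    | Algorithms   
Eli     | Algorithms   


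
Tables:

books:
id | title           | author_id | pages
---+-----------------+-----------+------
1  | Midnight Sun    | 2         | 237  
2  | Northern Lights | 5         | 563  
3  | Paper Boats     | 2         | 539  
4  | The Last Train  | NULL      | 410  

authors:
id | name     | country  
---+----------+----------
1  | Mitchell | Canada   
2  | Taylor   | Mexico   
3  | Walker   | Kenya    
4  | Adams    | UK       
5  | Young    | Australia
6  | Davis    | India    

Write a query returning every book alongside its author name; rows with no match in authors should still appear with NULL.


LEFT JOIN keeps every row from books (the left table); where author_id has no match in authors, the author columns become NULL. Walk through each book:
  - book 1 (Midnight Sun): author_id=2 -> matches Taylor
  - book 2 (Northern Lights): author_id=5 -> matches Young
  - book 3 (Paper Boats): author_id=2 -> matches Taylor
  - book 4 (The Last Train): author_id=NULL, no match -> kept with NULL
All 4 rows appear; 1 has NULL author.

SQL:
SELECT a.title, b.name AS author
FROM books a
LEFT JOIN authors b ON a.author_id = b.id

Result:
title           | author
----------------+-------
Midnight Sun    | Taylor
Northern Lights | Young 
Paper Boats     | Taylor
The Last Train  | NULL  


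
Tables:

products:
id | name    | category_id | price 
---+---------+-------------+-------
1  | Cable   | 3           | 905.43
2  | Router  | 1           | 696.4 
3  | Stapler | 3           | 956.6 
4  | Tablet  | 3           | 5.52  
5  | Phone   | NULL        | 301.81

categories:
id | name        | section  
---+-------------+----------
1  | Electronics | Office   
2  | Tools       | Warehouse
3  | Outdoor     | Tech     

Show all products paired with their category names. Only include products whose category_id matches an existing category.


INNER JOIN keeps only products rows whose category_id matches an id in categories. Walk through each product:
  - product 1 (Cable): category_id=3 -> matches Outdoor
  - product 2 (Router): category_id=1 -> matches Electronics
  - product 3 (Stapler): category_id=3 -> matches Outdoor
  - product 4 (Tablet): category_id=3 -> matches Outdoor
  - product 5 (Phone): category_id=NULL, no match -> dropped
So 1 of 5 rows is dropped.

SQL:
SELECT a.name, b.name AS category
FROM products a
INNER JOIN categories b ON a.category_id = b.id

Result:
name    | category   
--------+------------
Cable   | Outdoor    
Router  | Electronics
Stapler | Outdoor    
Tablet  | Outdoor    


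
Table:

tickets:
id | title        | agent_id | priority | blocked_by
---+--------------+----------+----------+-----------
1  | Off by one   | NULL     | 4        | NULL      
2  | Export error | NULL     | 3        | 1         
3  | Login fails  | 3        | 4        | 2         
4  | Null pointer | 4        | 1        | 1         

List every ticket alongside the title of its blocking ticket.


This is a self-join: tickets is joined to a second copy of itself, matching each row's blocked_by to another row's id. Use LEFT JOIN so rows with blocked_by=NULL are kept.
  - ticket 1 (Off by one): blocked_by=NULL -> NULL
  - ticket 2 (Export error): blocked_by=1 -> Off by one
  - ticket 3 (Login fails): blocked_by=2 -> Export error
  - ticket 4 (Null pointer): blocked_by=1 -> Off by one

SQL:
SELECT a.title AS item, b.title AS blocked_by
FROM tickets a
LEFT JOIN tickets b ON a.blocked_by = b.id

Result:
item         | blocked_by  
-------------+-------------
Off by one   | NULL        
Export error | Off by one  
Login fails  | Export error
Null pointer | Off by one  
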